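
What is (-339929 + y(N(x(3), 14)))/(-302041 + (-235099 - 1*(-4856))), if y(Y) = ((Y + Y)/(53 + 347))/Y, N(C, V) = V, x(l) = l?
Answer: 22661933/35485600 ≈ 0.63862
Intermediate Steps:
y(Y) = 1/200 (y(Y) = ((2*Y)/400)/Y = ((2*Y)*(1/400))/Y = (Y/200)/Y = 1/200)
(-339929 + y(N(x(3), 14)))/(-302041 + (-235099 - 1*(-4856))) = (-339929 + 1/200)/(-302041 + (-235099 - 1*(-4856))) = -67985799/(200*(-302041 + (-235099 + 4856))) = -67985799/(200*(-302041 - 230243)) = -67985799/200/(-532284) = -67985799/200*(-1/532284) = 22661933/35485600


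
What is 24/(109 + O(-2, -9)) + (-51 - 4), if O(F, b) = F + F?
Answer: -1917/35 ≈ -54.771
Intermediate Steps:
O(F, b) = 2*F
24/(109 + O(-2, -9)) + (-51 - 4) = 24/(109 + 2*(-2)) + (-51 - 4) = 24/(109 - 4) - 55 = 24/105 - 55 = (1/105)*24 - 55 = 8/35 - 55 = -1917/35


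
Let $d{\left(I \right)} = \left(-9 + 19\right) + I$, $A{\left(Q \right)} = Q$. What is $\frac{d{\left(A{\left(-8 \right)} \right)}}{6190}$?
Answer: $\frac{1}{3095} \approx 0.0003231$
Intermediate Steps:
$d{\left(I \right)} = 10 + I$
$\frac{d{\left(A{\left(-8 \right)} \right)}}{6190} = \frac{10 - 8}{6190} = 2 \cdot \frac{1}{6190} = \frac{1}{3095}$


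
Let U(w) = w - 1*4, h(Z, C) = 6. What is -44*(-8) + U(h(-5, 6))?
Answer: 354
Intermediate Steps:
U(w) = -4 + w (U(w) = w - 4 = -4 + w)
-44*(-8) + U(h(-5, 6)) = -44*(-8) + (-4 + 6) = 352 + 2 = 354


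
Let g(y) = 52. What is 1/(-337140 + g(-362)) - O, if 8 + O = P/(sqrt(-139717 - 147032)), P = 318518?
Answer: 2696703/337088 + 318518*I*sqrt(31861)/95583 ≈ 8.0 + 594.82*I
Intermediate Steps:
O = -8 - 318518*I*sqrt(31861)/95583 (O = -8 + 318518/(sqrt(-139717 - 147032)) = -8 + 318518/(sqrt(-286749)) = -8 + 318518/((3*I*sqrt(31861))) = -8 + 318518*(-I*sqrt(31861)/95583) = -8 - 318518*I*sqrt(31861)/95583 ≈ -8.0 - 594.82*I)
1/(-337140 + g(-362)) - O = 1/(-337140 + 52) - (-8 - 318518*I*sqrt(31861)/95583) = 1/(-337088) + (8 + 318518*I*sqrt(31861)/95583) = -1/337088 + (8 + 318518*I*sqrt(31861)/95583) = 2696703/337088 + 318518*I*sqrt(31861)/95583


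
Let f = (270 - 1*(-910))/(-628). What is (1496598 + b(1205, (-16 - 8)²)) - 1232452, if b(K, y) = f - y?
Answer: 41380195/157 ≈ 2.6357e+5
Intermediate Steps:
f = -295/157 (f = (270 + 910)*(-1/628) = 1180*(-1/628) = -295/157 ≈ -1.8790)
b(K, y) = -295/157 - y
(1496598 + b(1205, (-16 - 8)²)) - 1232452 = (1496598 + (-295/157 - (-16 - 8)²)) - 1232452 = (1496598 + (-295/157 - 1*(-24)²)) - 1232452 = (1496598 + (-295/157 - 1*576)) - 1232452 = (1496598 + (-295/157 - 576)) - 1232452 = (1496598 - 90727/157) - 1232452 = 234875159/157 - 1232452 = 41380195/157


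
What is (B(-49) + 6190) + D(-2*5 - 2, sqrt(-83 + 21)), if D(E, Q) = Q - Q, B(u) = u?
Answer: 6141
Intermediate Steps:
D(E, Q) = 0
(B(-49) + 6190) + D(-2*5 - 2, sqrt(-83 + 21)) = (-49 + 6190) + 0 = 6141 + 0 = 6141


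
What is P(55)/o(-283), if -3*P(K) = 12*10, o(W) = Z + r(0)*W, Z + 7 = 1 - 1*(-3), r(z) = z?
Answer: 40/3 ≈ 13.333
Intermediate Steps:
Z = -3 (Z = -7 + (1 - 1*(-3)) = -7 + (1 + 3) = -7 + 4 = -3)
o(W) = -3 (o(W) = -3 + 0*W = -3 + 0 = -3)
P(K) = -40 (P(K) = -4*10 = -1/3*120 = -40)
P(55)/o(-283) = -40/(-3) = -40*(-1/3) = 40/3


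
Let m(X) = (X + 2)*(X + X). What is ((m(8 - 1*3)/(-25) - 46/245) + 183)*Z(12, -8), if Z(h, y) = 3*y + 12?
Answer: -529236/245 ≈ -2160.1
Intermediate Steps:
m(X) = 2*X*(2 + X) (m(X) = (2 + X)*(2*X) = 2*X*(2 + X))
Z(h, y) = 12 + 3*y
((m(8 - 1*3)/(-25) - 46/245) + 183)*Z(12, -8) = (((2*(8 - 1*3)*(2 + (8 - 1*3)))/(-25) - 46/245) + 183)*(12 + 3*(-8)) = (((2*(8 - 3)*(2 + (8 - 3)))*(-1/25) - 46*1/245) + 183)*(12 - 24) = (((2*5*(2 + 5))*(-1/25) - 46/245) + 183)*(-12) = (((2*5*7)*(-1/25) - 46/245) + 183)*(-12) = ((70*(-1/25) - 46/245) + 183)*(-12) = ((-14/5 - 46/245) + 183)*(-12) = (-732/245 + 183)*(-12) = (44103/245)*(-12) = -529236/245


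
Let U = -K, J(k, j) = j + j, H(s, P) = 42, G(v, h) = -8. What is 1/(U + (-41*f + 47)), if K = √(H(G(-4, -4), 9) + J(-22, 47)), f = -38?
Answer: 1605/2575889 + 2*√34/2575889 ≈ 0.00062761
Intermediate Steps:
J(k, j) = 2*j
K = 2*√34 (K = √(42 + 2*47) = √(42 + 94) = √136 = 2*√34 ≈ 11.662)
U = -2*√34 ≈ -11.662
1/(U + (-41*f + 47)) = 1/(-2*√34 + (-41*(-38) + 47)) = 1/(-2*√34 + (1558 + 47)) = 1/(-2*√34 + 1605) = 1/(1605 - 2*√34)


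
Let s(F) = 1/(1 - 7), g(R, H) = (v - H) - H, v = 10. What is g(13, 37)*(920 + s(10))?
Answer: -176608/3 ≈ -58869.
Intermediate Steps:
g(R, H) = 10 - 2*H (g(R, H) = (10 - H) - H = 10 - 2*H)
s(F) = -⅙ (s(F) = 1/(-6) = -⅙)
g(13, 37)*(920 + s(10)) = (10 - 2*37)*(920 - ⅙) = (10 - 74)*(5519/6) = -64*5519/6 = -176608/3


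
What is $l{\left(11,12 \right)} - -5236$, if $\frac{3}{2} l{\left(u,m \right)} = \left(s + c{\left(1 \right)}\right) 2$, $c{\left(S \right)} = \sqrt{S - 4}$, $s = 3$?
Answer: $5240 + \frac{4 i \sqrt{3}}{3} \approx 5240.0 + 2.3094 i$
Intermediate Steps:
$c{\left(S \right)} = \sqrt{-4 + S}$
$l{\left(u,m \right)} = 4 + \frac{4 i \sqrt{3}}{3}$ ($l{\left(u,m \right)} = \frac{2 \left(3 + \sqrt{-4 + 1}\right) 2}{3} = \frac{2 \left(3 + \sqrt{-3}\right) 2}{3} = \frac{2 \left(3 + i \sqrt{3}\right) 2}{3} = \frac{2 \left(6 + 2 i \sqrt{3}\right)}{3} = 4 + \frac{4 i \sqrt{3}}{3}$)
$l{\left(11,12 \right)} - -5236 = \left(4 + \frac{4 i \sqrt{3}}{3}\right) - -5236 = \left(4 + \frac{4 i \sqrt{3}}{3}\right) + 5236 = 5240 + \frac{4 i \sqrt{3}}{3}$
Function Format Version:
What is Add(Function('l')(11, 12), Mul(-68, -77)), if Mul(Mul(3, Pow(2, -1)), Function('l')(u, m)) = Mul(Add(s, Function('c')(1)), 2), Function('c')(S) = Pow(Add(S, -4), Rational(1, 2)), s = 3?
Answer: Add(5240, Mul(Rational(4, 3), I, Pow(3, Rational(1, 2)))) ≈ Add(5240.0, Mul(2.3094, I))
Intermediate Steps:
Function('c')(S) = Pow(Add(-4, S), Rational(1, 2))
Function('l')(u, m) = Add(4, Mul(Rational(4, 3), I, Pow(3, Rational(1, 2)))) (Function('l')(u, m) = Mul(Rational(2, 3), Mul(Add(3, Pow(Add(-4, 1), Rational(1, 2))), 2)) = Mul(Rational(2, 3), Mul(Add(3, Pow(-3, Rational(1, 2))), 2)) = Mul(Rational(2, 3), Mul(Add(3, Mul(I, Pow(3, Rational(1, 2)))), 2)) = Mul(Rational(2, 3), Add(6, Mul(2, I, Pow(3, Rational(1, 2))))) = Add(4, Mul(Rational(4, 3), I, Pow(3, Rational(1, 2)))))
Add(Function('l')(11, 12), Mul(-68, -77)) = Add(Add(4, Mul(Rational(4, 3), I, Pow(3, Rational(1, 2)))), Mul(-68, -77)) = Add(Add(4, Mul(Rational(4, 3), I, Pow(3, Rational(1, 2)))), 5236) = Add(5240, Mul(Rational(4, 3), I, Pow(3, Rational(1, 2))))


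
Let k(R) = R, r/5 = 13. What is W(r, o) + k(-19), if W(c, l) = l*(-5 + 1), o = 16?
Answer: -83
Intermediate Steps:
r = 65 (r = 5*13 = 65)
W(c, l) = -4*l (W(c, l) = l*(-4) = -4*l)
W(r, o) + k(-19) = -4*16 - 19 = -64 - 19 = -83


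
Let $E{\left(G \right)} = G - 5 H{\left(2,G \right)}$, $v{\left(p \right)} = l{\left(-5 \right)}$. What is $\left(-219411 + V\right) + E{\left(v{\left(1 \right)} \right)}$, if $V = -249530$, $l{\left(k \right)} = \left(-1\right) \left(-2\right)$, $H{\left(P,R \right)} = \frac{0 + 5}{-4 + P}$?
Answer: $- \frac{937853}{2} \approx -4.6893 \cdot 10^{5}$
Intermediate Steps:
$H{\left(P,R \right)} = \frac{5}{-4 + P}$
$l{\left(k \right)} = 2$
$v{\left(p \right)} = 2$
$E{\left(G \right)} = \frac{25}{2} + G$ ($E{\left(G \right)} = G - 5 \frac{5}{-4 + 2} = G - 5 \frac{5}{-2} = G - 5 \cdot 5 \left(- \frac{1}{2}\right) = G - - \frac{25}{2} = G + \frac{25}{2} = \frac{25}{2} + G$)
$\left(-219411 + V\right) + E{\left(v{\left(1 \right)} \right)} = \left(-219411 - 249530\right) + \left(\frac{25}{2} + 2\right) = -468941 + \frac{29}{2} = - \frac{937853}{2}$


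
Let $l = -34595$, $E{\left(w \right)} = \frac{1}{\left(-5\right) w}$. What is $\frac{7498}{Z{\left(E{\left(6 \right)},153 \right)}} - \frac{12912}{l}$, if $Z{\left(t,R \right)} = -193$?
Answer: $- \frac{256901294}{6676835} \approx -38.477$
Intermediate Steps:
$E{\left(w \right)} = - \frac{1}{5 w}$
$\frac{7498}{Z{\left(E{\left(6 \right)},153 \right)}} - \frac{12912}{l} = \frac{7498}{-193} - \frac{12912}{-34595} = 7498 \left(- \frac{1}{193}\right) - - \frac{12912}{34595} = - \frac{7498}{193} + \frac{12912}{34595} = - \frac{256901294}{6676835}$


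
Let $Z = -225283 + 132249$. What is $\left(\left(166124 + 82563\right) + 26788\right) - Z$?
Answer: $368509$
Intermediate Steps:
$Z = -93034$
$\left(\left(166124 + 82563\right) + 26788\right) - Z = \left(\left(166124 + 82563\right) + 26788\right) - -93034 = \left(248687 + 26788\right) + 93034 = 275475 + 93034 = 368509$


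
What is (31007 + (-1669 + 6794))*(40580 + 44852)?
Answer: 3086829024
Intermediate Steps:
(31007 + (-1669 + 6794))*(40580 + 44852) = (31007 + 5125)*85432 = 36132*85432 = 3086829024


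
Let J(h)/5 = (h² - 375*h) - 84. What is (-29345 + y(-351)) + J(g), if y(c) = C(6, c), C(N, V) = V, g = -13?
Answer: -4896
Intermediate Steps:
J(h) = -420 - 1875*h + 5*h² (J(h) = 5*((h² - 375*h) - 84) = 5*(-84 + h² - 375*h) = -420 - 1875*h + 5*h²)
y(c) = c
(-29345 + y(-351)) + J(g) = (-29345 - 351) + (-420 - 1875*(-13) + 5*(-13)²) = -29696 + (-420 + 24375 + 5*169) = -29696 + (-420 + 24375 + 845) = -29696 + 24800 = -4896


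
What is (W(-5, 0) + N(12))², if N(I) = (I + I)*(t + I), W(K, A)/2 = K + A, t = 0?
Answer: 77284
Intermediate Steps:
W(K, A) = 2*A + 2*K (W(K, A) = 2*(K + A) = 2*(A + K) = 2*A + 2*K)
N(I) = 2*I² (N(I) = (I + I)*(0 + I) = (2*I)*I = 2*I²)
(W(-5, 0) + N(12))² = ((2*0 + 2*(-5)) + 2*12²)² = ((0 - 10) + 2*144)² = (-10 + 288)² = 278² = 77284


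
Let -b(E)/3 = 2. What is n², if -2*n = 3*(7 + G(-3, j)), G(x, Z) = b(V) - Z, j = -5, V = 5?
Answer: 81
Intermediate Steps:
b(E) = -6 (b(E) = -3*2 = -6)
G(x, Z) = -6 - Z
n = -9 (n = -3*(7 + (-6 - 1*(-5)))/2 = -3*(7 + (-6 + 5))/2 = -3*(7 - 1)/2 = -3*6/2 = -½*18 = -9)
n² = (-9)² = 81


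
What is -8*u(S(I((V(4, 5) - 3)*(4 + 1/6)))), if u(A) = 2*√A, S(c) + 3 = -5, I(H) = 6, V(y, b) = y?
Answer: -32*I*√2 ≈ -45.255*I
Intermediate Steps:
S(c) = -8 (S(c) = -3 - 5 = -8)
-8*u(S(I((V(4, 5) - 3)*(4 + 1/6)))) = -16*√(-8) = -16*2*I*√2 = -32*I*√2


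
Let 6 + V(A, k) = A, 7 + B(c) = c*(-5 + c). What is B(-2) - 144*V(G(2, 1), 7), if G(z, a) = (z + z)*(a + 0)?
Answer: 295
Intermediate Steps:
G(z, a) = 2*a*z (G(z, a) = (2*z)*a = 2*a*z)
B(c) = -7 + c*(-5 + c)
V(A, k) = -6 + A
B(-2) - 144*V(G(2, 1), 7) = (-7 + (-2)**2 - 5*(-2)) - 144*(-6 + 2*1*2) = (-7 + 4 + 10) - 144*(-6 + 4) = 7 - 144*(-2) = 7 + 288 = 295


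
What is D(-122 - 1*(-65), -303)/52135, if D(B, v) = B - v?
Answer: 246/52135 ≈ 0.0047185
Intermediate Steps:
D(-122 - 1*(-65), -303)/52135 = ((-122 - 1*(-65)) - 1*(-303))/52135 = ((-122 + 65) + 303)*(1/52135) = (-57 + 303)*(1/52135) = 246*(1/52135) = 246/52135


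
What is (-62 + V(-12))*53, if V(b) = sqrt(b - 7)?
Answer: -3286 + 53*I*sqrt(19) ≈ -3286.0 + 231.02*I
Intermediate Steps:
V(b) = sqrt(-7 + b)
(-62 + V(-12))*53 = (-62 + sqrt(-7 - 12))*53 = (-62 + sqrt(-19))*53 = (-62 + I*sqrt(19))*53 = -3286 + 53*I*sqrt(19)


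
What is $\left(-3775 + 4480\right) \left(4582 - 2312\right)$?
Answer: $1600350$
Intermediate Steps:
$\left(-3775 + 4480\right) \left(4582 - 2312\right) = 705 \cdot 2270 = 1600350$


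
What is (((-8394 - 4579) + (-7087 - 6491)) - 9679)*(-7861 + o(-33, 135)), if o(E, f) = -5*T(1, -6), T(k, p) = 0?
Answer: 284804030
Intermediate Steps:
o(E, f) = 0 (o(E, f) = -5*0 = 0)
(((-8394 - 4579) + (-7087 - 6491)) - 9679)*(-7861 + o(-33, 135)) = (((-8394 - 4579) + (-7087 - 6491)) - 9679)*(-7861 + 0) = ((-12973 - 13578) - 9679)*(-7861) = (-26551 - 9679)*(-7861) = -36230*(-7861) = 284804030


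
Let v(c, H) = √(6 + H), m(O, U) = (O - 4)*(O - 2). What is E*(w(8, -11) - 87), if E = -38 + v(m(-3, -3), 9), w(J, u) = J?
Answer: 3002 - 79*√15 ≈ 2696.0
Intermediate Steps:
m(O, U) = (-4 + O)*(-2 + O)
E = -38 + √15 (E = -38 + √(6 + 9) = -38 + √15 ≈ -34.127)
E*(w(8, -11) - 87) = (-38 + √15)*(8 - 87) = (-38 + √15)*(-79) = 3002 - 79*√15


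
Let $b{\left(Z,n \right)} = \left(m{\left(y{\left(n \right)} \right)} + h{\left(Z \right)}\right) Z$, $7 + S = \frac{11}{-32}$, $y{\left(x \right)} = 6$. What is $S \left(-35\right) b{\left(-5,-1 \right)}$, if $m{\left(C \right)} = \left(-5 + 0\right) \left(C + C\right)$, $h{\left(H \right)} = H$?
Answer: $\frac{2673125}{32} \approx 83535.0$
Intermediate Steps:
$m{\left(C \right)} = - 10 C$ ($m{\left(C \right)} = - 5 \cdot 2 C = - 10 C$)
$S = - \frac{235}{32}$ ($S = -7 + \frac{11}{-32} = -7 + 11 \left(- \frac{1}{32}\right) = -7 - \frac{11}{32} = - \frac{235}{32} \approx -7.3438$)
$b{\left(Z,n \right)} = Z \left(-60 + Z\right)$ ($b{\left(Z,n \right)} = \left(\left(-10\right) 6 + Z\right) Z = \left(-60 + Z\right) Z = Z \left(-60 + Z\right)$)
$S \left(-35\right) b{\left(-5,-1 \right)} = \left(- \frac{235}{32}\right) \left(-35\right) \left(- 5 \left(-60 - 5\right)\right) = \frac{8225 \left(\left(-5\right) \left(-65\right)\right)}{32} = \frac{8225}{32} \cdot 325 = \frac{2673125}{32}$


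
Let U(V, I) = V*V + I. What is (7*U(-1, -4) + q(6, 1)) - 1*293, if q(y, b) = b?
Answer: -313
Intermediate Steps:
U(V, I) = I + V² (U(V, I) = V² + I = I + V²)
(7*U(-1, -4) + q(6, 1)) - 1*293 = (7*(-4 + (-1)²) + 1) - 1*293 = (7*(-4 + 1) + 1) - 293 = (7*(-3) + 1) - 293 = (-21 + 1) - 293 = -20 - 293 = -313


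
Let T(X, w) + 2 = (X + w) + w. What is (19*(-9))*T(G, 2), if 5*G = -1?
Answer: -1539/5 ≈ -307.80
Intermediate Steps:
G = -1/5 (G = (1/5)*(-1) = -1/5 ≈ -0.20000)
T(X, w) = -2 + X + 2*w (T(X, w) = -2 + ((X + w) + w) = -2 + (X + 2*w) = -2 + X + 2*w)
(19*(-9))*T(G, 2) = (19*(-9))*(-2 - 1/5 + 2*2) = -171*(-2 - 1/5 + 4) = -171*9/5 = -1539/5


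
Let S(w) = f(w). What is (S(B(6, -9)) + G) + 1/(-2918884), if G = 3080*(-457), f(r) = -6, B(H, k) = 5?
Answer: -4108521876345/2918884 ≈ -1.4076e+6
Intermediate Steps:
S(w) = -6
G = -1407560
(S(B(6, -9)) + G) + 1/(-2918884) = (-6 - 1407560) + 1/(-2918884) = -1407566 - 1/2918884 = -4108521876345/2918884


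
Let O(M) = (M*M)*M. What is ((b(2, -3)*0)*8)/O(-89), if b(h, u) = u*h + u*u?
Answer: 0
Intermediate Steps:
b(h, u) = u² + h*u (b(h, u) = h*u + u² = u² + h*u)
O(M) = M³ (O(M) = M²*M = M³)
((b(2, -3)*0)*8)/O(-89) = ((-3*(2 - 3)*0)*8)/((-89)³) = ((-3*(-1)*0)*8)/(-704969) = ((3*0)*8)*(-1/704969) = (0*8)*(-1/704969) = 0*(-1/704969) = 0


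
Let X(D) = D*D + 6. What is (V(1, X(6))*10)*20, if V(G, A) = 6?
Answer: 1200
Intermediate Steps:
X(D) = 6 + D² (X(D) = D² + 6 = 6 + D²)
(V(1, X(6))*10)*20 = (6*10)*20 = 60*20 = 1200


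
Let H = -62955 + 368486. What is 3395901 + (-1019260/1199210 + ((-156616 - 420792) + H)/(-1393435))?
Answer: 567462142351221042/167102118635 ≈ 3.3959e+6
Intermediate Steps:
H = 305531
3395901 + (-1019260/1199210 + ((-156616 - 420792) + H)/(-1393435)) = 3395901 + (-1019260/1199210 + ((-156616 - 420792) + 305531)/(-1393435)) = 3395901 + (-1019260*1/1199210 + (-577408 + 305531)*(-1/1393435)) = 3395901 + (-101926/119921 - 271877*(-1/1393435)) = 3395901 + (-101926/119921 + 271877/1393435) = 3395901 - 109423494093/167102118635 = 567462142351221042/167102118635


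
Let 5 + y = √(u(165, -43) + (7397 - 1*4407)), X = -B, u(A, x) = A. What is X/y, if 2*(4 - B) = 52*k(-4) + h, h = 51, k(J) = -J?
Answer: 251/1252 + 251*√3155/6260 ≈ 2.4526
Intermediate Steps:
B = -251/2 (B = 4 - (52*(-1*(-4)) + 51)/2 = 4 - (52*4 + 51)/2 = 4 - (208 + 51)/2 = 4 - ½*259 = 4 - 259/2 = -251/2 ≈ -125.50)
X = 251/2 (X = -1*(-251/2) = 251/2 ≈ 125.50)
y = -5 + √3155 (y = -5 + √(165 + (7397 - 1*4407)) = -5 + √(165 + (7397 - 4407)) = -5 + √(165 + 2990) = -5 + √3155 ≈ 51.169)
X/y = 251/(2*(-5 + √3155))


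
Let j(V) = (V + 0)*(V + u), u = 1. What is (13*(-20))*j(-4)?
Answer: -3120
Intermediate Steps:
j(V) = V*(1 + V) (j(V) = (V + 0)*(V + 1) = V*(1 + V))
(13*(-20))*j(-4) = (13*(-20))*(-4*(1 - 4)) = -(-1040)*(-3) = -260*12 = -3120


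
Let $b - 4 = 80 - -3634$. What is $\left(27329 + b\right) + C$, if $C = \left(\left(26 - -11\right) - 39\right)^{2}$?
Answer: $31051$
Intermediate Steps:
$b = 3718$ ($b = 4 + \left(80 - -3634\right) = 4 + \left(80 + 3634\right) = 4 + 3714 = 3718$)
$C = 4$ ($C = \left(\left(26 + 11\right) - 39\right)^{2} = \left(37 - 39\right)^{2} = \left(-2\right)^{2} = 4$)
$\left(27329 + b\right) + C = \left(27329 + 3718\right) + 4 = 31047 + 4 = 31051$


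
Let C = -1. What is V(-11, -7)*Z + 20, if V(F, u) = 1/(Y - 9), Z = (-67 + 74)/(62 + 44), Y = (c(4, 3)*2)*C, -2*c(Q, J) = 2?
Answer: 2119/106 ≈ 19.991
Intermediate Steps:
c(Q, J) = -1 (c(Q, J) = -½*2 = -1)
Y = 2 (Y = -1*2*(-1) = -2*(-1) = 2)
Z = 7/106 ≈ 0.066038
V(F, u) = -⅐ (V(F, u) = 1/(2 - 9) = 1/(-7) = -⅐)
V(-11, -7)*Z + 20 = -⅐*7/106 + 20 = -1/106 + 20 = 2119/106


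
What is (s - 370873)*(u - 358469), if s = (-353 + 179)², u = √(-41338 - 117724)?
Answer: 122093465993 - 340597*I*√159062 ≈ 1.2209e+11 - 1.3584e+8*I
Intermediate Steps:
u = I*√159062 (u = √(-159062) = I*√159062 ≈ 398.83*I)
s = 30276 (s = (-174)² = 30276)
(s - 370873)*(u - 358469) = (30276 - 370873)*(I*√159062 - 358469) = -340597*(-358469 + I*√159062) = 122093465993 - 340597*I*√159062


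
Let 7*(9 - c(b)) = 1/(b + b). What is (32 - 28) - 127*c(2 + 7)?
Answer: -143387/126 ≈ -1138.0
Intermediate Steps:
c(b) = 9 - 1/(14*b) (c(b) = 9 - 1/(7*(b + b)) = 9 - 1/(2*b)/7 = 9 - 1/(14*b))
(32 - 28) - 127*c(2 + 7) = (32 - 28) - 127*(9 - 1/(14*(2 + 7))) = 4 - 127*(9 - 1/14/9) = 4 - 127*(9 - 1/14*1/9) = 4 - 127*(9 - 1/126) = 4 - 127*1133/126 = 4 - 143891/126 = -143387/126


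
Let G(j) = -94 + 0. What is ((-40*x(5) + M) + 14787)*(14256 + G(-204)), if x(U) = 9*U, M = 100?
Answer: 185338094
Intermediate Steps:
G(j) = -94
((-40*x(5) + M) + 14787)*(14256 + G(-204)) = ((-360*5 + 100) + 14787)*(14256 - 94) = ((-40*45 + 100) + 14787)*14162 = ((-1800 + 100) + 14787)*14162 = (-1700 + 14787)*14162 = 13087*14162 = 185338094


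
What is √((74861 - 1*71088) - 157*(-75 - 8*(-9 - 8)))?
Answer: 2*I*√1451 ≈ 76.184*I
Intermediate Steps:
√((74861 - 1*71088) - 157*(-75 - 8*(-9 - 8))) = √((74861 - 71088) - 157*(-75 - 8*(-17))) = √(3773 - 157*(-75 + 136)) = √(3773 - 157*61) = √(3773 - 9577) = √(-5804) = 2*I*√1451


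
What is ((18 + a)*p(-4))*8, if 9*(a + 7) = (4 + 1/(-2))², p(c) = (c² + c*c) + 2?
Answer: 30260/9 ≈ 3362.2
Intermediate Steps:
p(c) = 2 + 2*c² (p(c) = (c² + c²) + 2 = 2*c² + 2 = 2 + 2*c²)
a = -203/36 (a = -7 + (4 + 1/(-2))²/9 = -7 + (4 - ½)²/9 = -7 + (7/2)²/9 = -7 + (⅑)*(49/4) = -7 + 49/36 = -203/36 ≈ -5.6389)
((18 + a)*p(-4))*8 = ((18 - 203/36)*(2 + 2*(-4)²))*8 = (445*(2 + 2*16)/36)*8 = (445*(2 + 32)/36)*8 = ((445/36)*34)*8 = (7565/18)*8 = 30260/9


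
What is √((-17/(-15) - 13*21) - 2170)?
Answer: 2*I*√137355/15 ≈ 49.415*I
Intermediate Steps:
√((-17/(-15) - 13*21) - 2170) = √((-17*(-1/15) - 273) - 2170) = √((17/15 - 273) - 2170) = √(-4078/15 - 2170) = √(-36628/15) = 2*I*√137355/15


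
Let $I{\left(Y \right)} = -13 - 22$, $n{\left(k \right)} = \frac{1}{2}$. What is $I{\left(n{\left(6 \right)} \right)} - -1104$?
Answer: $1069$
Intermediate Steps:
$n{\left(k \right)} = \frac{1}{2}$
$I{\left(Y \right)} = -35$ ($I{\left(Y \right)} = -13 - 22 = -35$)
$I{\left(n{\left(6 \right)} \right)} - -1104 = -35 - -1104 = -35 + 1104 = 1069$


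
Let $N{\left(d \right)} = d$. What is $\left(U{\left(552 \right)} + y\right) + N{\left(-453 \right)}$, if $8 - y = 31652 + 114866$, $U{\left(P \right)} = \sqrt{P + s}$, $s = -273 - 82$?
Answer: $-146963 + \sqrt{197} \approx -1.4695 \cdot 10^{5}$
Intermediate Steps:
$s = -355$ ($s = -273 - 82 = -355$)
$U{\left(P \right)} = \sqrt{-355 + P}$ ($U{\left(P \right)} = \sqrt{P - 355} = \sqrt{-355 + P}$)
$y = -146510$ ($y = 8 - \left(31652 + 114866\right) = 8 - 146518 = -146510$)
$\left(U{\left(552 \right)} + y\right) + N{\left(-453 \right)} = \left(\sqrt{-355 + 552} - 146510\right) - 453 = \left(\sqrt{197} - 146510\right) - 453 = \left(-146510 + \sqrt{197}\right) - 453 = -146963 + \sqrt{197}$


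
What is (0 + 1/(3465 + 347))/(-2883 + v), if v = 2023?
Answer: -1/3278320 ≈ -3.0503e-7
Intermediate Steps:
(0 + 1/(3465 + 347))/(-2883 + v) = (0 + 1/(3465 + 347))/(-2883 + 2023) = (0 + 1/3812)/(-860) = (0 + 1/3812)*(-1/860) = (1/3812)*(-1/860) = -1/3278320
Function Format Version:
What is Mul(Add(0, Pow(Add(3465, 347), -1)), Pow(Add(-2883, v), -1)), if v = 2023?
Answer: Rational(-1, 3278320) ≈ -3.0503e-7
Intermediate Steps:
Mul(Add(0, Pow(Add(3465, 347), -1)), Pow(Add(-2883, v), -1)) = Mul(Add(0, Pow(Add(3465, 347), -1)), Pow(Add(-2883, 2023), -1)) = Mul(Add(0, Pow(3812, -1)), Pow(-860, -1)) = Mul(Add(0, Rational(1, 3812)), Rational(-1, 860)) = Mul(Rational(1, 3812), Rational(-1, 860)) = Rational(-1, 3278320)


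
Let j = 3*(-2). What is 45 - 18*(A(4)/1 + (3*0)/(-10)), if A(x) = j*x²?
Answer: 1773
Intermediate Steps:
j = -6
A(x) = -6*x²
45 - 18*(A(4)/1 + (3*0)/(-10)) = 45 - 18*(-6*4²/1 + (3*0)/(-10)) = 45 - 18*(-6*16*1 + 0*(-⅒)) = 45 - 18*(-96*1 + 0) = 45 - 18*(-96 + 0) = 45 - 18*(-96) = 45 + 1728 = 1773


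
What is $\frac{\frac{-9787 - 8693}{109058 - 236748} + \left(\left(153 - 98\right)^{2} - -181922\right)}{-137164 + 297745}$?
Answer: $\frac{787196697}{683486263} \approx 1.1517$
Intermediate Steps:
$\frac{\frac{-9787 - 8693}{109058 - 236748} + \left(\left(153 - 98\right)^{2} - -181922\right)}{-137164 + 297745} = \frac{- \frac{18480}{-127690} + \left(55^{2} + 181922\right)}{160581} = \left(\left(-18480\right) \left(- \frac{1}{127690}\right) + \left(3025 + 181922\right)\right) \frac{1}{160581} = \left(\frac{1848}{12769} + 184947\right) \frac{1}{160581} = \frac{2361590091}{12769} \cdot \frac{1}{160581} = \frac{787196697}{683486263}$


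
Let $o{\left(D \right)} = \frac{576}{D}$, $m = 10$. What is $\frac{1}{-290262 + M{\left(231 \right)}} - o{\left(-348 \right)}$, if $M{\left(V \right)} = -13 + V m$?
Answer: $\frac{13822291}{8350985} \approx 1.6552$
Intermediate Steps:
$M{\left(V \right)} = -13 + 10 V$ ($M{\left(V \right)} = -13 + V 10 = -13 + 10 V$)
$\frac{1}{-290262 + M{\left(231 \right)}} - o{\left(-348 \right)} = \frac{1}{-290262 + \left(-13 + 10 \cdot 231\right)} - \frac{576}{-348} = \frac{1}{-290262 + \left(-13 + 2310\right)} - 576 \left(- \frac{1}{348}\right) = \frac{1}{-290262 + 2297} - - \frac{48}{29} = \frac{1}{-287965} + \frac{48}{29} = - \frac{1}{287965} + \frac{48}{29} = \frac{13822291}{8350985}$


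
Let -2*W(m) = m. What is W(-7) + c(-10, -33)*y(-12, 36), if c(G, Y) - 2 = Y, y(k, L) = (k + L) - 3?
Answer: -1295/2 ≈ -647.50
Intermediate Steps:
W(m) = -m/2
y(k, L) = -3 + L + k (y(k, L) = (L + k) - 3 = -3 + L + k)
c(G, Y) = 2 + Y
W(-7) + c(-10, -33)*y(-12, 36) = -1/2*(-7) + (2 - 33)*(-3 + 36 - 12) = 7/2 - 31*21 = 7/2 - 651 = -1295/2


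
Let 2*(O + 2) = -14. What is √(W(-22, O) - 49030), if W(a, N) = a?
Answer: 2*I*√12263 ≈ 221.48*I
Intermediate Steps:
O = -9 (O = -2 + (½)*(-14) = -2 - 7 = -9)
√(W(-22, O) - 49030) = √(-22 - 49030) = √(-49052) = 2*I*√12263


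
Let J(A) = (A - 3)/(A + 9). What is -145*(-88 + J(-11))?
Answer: 11745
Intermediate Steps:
J(A) = (-3 + A)/(9 + A)
-145*(-88 + J(-11)) = -145*(-88 + (-3 - 11)/(9 - 11)) = -145*(-88 - 14/(-2)) = -145*(-88 - ½*(-14)) = -145*(-88 + 7) = -145*(-81) = 11745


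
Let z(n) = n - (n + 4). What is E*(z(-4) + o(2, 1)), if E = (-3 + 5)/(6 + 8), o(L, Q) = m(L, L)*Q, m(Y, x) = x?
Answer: -2/7 ≈ -0.28571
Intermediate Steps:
o(L, Q) = L*Q
E = ⅐ (E = 2/14 = 2*(1/14) = ⅐ ≈ 0.14286)
z(n) = -4 (z(n) = n - (4 + n) = n + (-4 - n) = -4)
E*(z(-4) + o(2, 1)) = (-4 + 2*1)/7 = (-4 + 2)/7 = (⅐)*(-2) = -2/7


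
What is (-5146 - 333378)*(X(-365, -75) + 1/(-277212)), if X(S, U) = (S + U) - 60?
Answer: 11730364470631/69303 ≈ 1.6926e+8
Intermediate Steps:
X(S, U) = -60 + S + U
(-5146 - 333378)*(X(-365, -75) + 1/(-277212)) = (-5146 - 333378)*((-60 - 365 - 75) + 1/(-277212)) = -338524*(-500 - 1/277212) = -338524*(-138606001/277212) = 11730364470631/69303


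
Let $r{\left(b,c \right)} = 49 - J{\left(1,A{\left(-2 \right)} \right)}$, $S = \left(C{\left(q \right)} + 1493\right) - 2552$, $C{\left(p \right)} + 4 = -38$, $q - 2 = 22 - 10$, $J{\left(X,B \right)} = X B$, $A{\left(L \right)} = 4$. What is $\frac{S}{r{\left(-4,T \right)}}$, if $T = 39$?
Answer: $- \frac{367}{15} \approx -24.467$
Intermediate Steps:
$J{\left(X,B \right)} = B X$
$q = 14$ ($q = 2 + \left(22 - 10\right) = 2 + 12 = 14$)
$C{\left(p \right)} = -42$ ($C{\left(p \right)} = -4 - 38 = -42$)
$S = -1101$ ($S = \left(-42 + 1493\right) - 2552 = 1451 - 2552 = -1101$)
$r{\left(b,c \right)} = 45$ ($r{\left(b,c \right)} = 49 - 4 \cdot 1 = 49 - 4 = 45$)
$\frac{S}{r{\left(-4,T \right)}} = - \frac{1101}{45} = \left(-1101\right) \frac{1}{45} = - \frac{367}{15}$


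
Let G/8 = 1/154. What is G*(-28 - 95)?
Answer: -492/77 ≈ -6.3896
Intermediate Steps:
G = 4/77 (G = 8/154 = 8*(1/154) = 4/77 ≈ 0.051948)
G*(-28 - 95) = 4*(-28 - 95)/77 = (4/77)*(-123) = -492/77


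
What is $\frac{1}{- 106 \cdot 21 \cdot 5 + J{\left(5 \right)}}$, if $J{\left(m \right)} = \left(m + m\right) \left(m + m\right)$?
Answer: $- \frac{1}{11030} \approx -9.0662 \cdot 10^{-5}$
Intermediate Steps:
$J{\left(m \right)} = 4 m^{2}$ ($J{\left(m \right)} = 2 m 2 m = 4 m^{2}$)
$\frac{1}{- 106 \cdot 21 \cdot 5 + J{\left(5 \right)}} = \frac{1}{- 106 \cdot 21 \cdot 5 + 4 \cdot 5^{2}} = \frac{1}{\left(-106\right) 105 + 4 \cdot 25} = \frac{1}{-11130 + 100} = \frac{1}{-11030} = - \frac{1}{11030}$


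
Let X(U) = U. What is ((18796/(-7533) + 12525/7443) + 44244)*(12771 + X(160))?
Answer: 3564117376743547/6229791 ≈ 5.7211e+8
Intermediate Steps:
((18796/(-7533) + 12525/7443) + 44244)*(12771 + X(160)) = ((18796/(-7533) + 12525/7443) + 44244)*(12771 + 160) = ((18796*(-1/7533) + 12525*(1/7443)) + 44244)*12931 = ((-18796/7533 + 4175/2481) + 44244)*12931 = (-5060867/6229791 + 44244)*12931 = (275625812137/6229791)*12931 = 3564117376743547/6229791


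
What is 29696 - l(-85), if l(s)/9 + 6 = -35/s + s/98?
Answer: 49570331/1666 ≈ 29754.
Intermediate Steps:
l(s) = -54 - 315/s + 9*s/98 (l(s) = -54 + 9*(-35/s + s/98) = -54 + (-315/s + 9*s/98) = -54 - 315/s + 9*s/98)
29696 - l(-85) = 29696 - (-54 - 315/(-85) + (9/98)*(-85)) = 29696 - (-54 - 315*(-1/85) - 765/98) = 29696 - (-54 + 63/17 - 765/98) = 29696 - 1*(-96795/1666) = 29696 + 96795/1666 = 49570331/1666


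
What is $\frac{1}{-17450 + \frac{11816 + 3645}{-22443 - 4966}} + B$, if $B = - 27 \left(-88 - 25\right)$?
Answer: $\frac{1459300933652}{478302511} \approx 3051.0$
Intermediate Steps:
$B = 3051$ ($B = - 27 \left(-88 - 25\right) = \left(-27\right) \left(-113\right) = 3051$)
$\frac{1}{-17450 + \frac{11816 + 3645}{-22443 - 4966}} + B = \frac{1}{-17450 + \frac{11816 + 3645}{-22443 - 4966}} + 3051 = \frac{1}{-17450 + \frac{15461}{-27409}} + 3051 = \frac{1}{-17450 + 15461 \left(- \frac{1}{27409}\right)} + 3051 = \frac{1}{-17450 - \frac{15461}{27409}} + 3051 = \frac{1}{- \frac{478302511}{27409}} + 3051 = - \frac{27409}{478302511} + 3051 = \frac{1459300933652}{478302511}$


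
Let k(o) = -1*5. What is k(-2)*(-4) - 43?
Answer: -23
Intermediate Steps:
k(o) = -5
k(-2)*(-4) - 43 = -5*(-4) - 43 = 20 - 43 = -23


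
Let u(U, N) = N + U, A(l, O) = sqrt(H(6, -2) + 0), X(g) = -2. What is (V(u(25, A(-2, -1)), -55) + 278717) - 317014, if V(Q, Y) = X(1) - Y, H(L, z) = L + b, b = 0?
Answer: -38244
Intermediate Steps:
H(L, z) = L (H(L, z) = L + 0 = L)
A(l, O) = sqrt(6) (A(l, O) = sqrt(6 + 0) = sqrt(6))
V(Q, Y) = -2 - Y
(V(u(25, A(-2, -1)), -55) + 278717) - 317014 = ((-2 - 1*(-55)) + 278717) - 317014 = ((-2 + 55) + 278717) - 317014 = (53 + 278717) - 317014 = 278770 - 317014 = -38244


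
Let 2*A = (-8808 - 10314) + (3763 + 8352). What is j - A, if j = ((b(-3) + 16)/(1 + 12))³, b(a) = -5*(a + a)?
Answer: 15589051/4394 ≈ 3547.8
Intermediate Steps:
b(a) = -10*a
A = -7007/2 (A = ((-8808 - 10314) + (3763 + 8352))/2 = (-19122 + 12115)/2 = (½)*(-7007) = -7007/2 ≈ -3503.5)
j = 97336/2197 (j = ((-10*(-3) + 16)/(1 + 12))³ = ((30 + 16)/13)³ = (46*(1/13))³ = (46/13)³ = 97336/2197 ≈ 44.304)
j - A = 97336/2197 - 1*(-7007/2) = 97336/2197 + 7007/2 = 15589051/4394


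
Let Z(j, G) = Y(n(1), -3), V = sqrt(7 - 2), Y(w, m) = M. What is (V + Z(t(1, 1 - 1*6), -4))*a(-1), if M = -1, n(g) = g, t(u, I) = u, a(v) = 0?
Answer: 0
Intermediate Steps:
Y(w, m) = -1
V = sqrt(5) ≈ 2.2361
Z(j, G) = -1
(V + Z(t(1, 1 - 1*6), -4))*a(-1) = (sqrt(5) - 1)*0 = (-1 + sqrt(5))*0 = 0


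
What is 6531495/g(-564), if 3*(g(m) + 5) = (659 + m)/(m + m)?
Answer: -4420515816/3403 ≈ -1.2990e+6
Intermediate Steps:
g(m) = -5 + (659 + m)/(6*m) (g(m) = -5 + ((659 + m)/(m + m))/3 = -5 + ((659 + m)/((2*m)))/3 = -5 + ((659 + m)*(1/(2*m)))/3 = -5 + ((659 + m)/(2*m))/3 = -5 + (659 + m)/(6*m))
6531495/g(-564) = 6531495/(((⅙)*(659 - 29*(-564))/(-564))) = 6531495/(((⅙)*(-1/564)*(659 + 16356))) = 6531495/(((⅙)*(-1/564)*17015)) = 6531495/(-17015/3384) = 6531495*(-3384/17015) = -4420515816/3403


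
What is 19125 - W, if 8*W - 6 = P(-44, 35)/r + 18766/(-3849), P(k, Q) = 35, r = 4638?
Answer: 303476008669/15868144 ≈ 19125.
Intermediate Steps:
W = 2245331/15868144 (W = ¾ + (35/4638 + 18766/(-3849))/8 = ¾ + (35*(1/4638) + 18766*(-1/3849))/8 = ¾ + (35/4638 - 18766/3849)/8 = ¾ + (⅛)*(-9655777/1983518) = ¾ - 9655777/15868144 = 2245331/15868144 ≈ 0.14150)
19125 - W = 19125 - 1*2245331/15868144 = 19125 - 2245331/15868144 = 303476008669/15868144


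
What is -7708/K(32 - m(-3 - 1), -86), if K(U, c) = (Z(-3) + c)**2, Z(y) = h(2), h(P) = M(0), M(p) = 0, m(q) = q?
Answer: -1927/1849 ≈ -1.0422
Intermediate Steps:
h(P) = 0
Z(y) = 0
K(U, c) = c**2 (K(U, c) = (0 + c)**2 = c**2)
-7708/K(32 - m(-3 - 1), -86) = -7708/((-86)**2) = -7708/7396 = -7708*1/7396 = -1927/1849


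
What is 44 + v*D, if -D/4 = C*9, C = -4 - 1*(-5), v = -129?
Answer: 4688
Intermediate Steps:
C = 1 (C = -4 + 5 = 1)
D = -36 (D = -4*9 = -36)
44 + v*D = 44 - 129*(-36) = 44 + 4644 = 4688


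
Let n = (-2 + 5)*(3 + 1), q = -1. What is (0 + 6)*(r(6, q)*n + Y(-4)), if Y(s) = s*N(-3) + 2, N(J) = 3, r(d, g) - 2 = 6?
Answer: 516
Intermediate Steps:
n = 12 (n = 3*4 = 12)
r(d, g) = 8 (r(d, g) = 2 + 6 = 8)
Y(s) = 2 + 3*s (Y(s) = s*3 + 2 = 3*s + 2 = 2 + 3*s)
(0 + 6)*(r(6, q)*n + Y(-4)) = (0 + 6)*(8*12 + (2 + 3*(-4))) = 6*(96 + (2 - 12)) = 6*(96 - 10) = 6*86 = 516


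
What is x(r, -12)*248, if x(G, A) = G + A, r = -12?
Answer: -5952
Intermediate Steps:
x(G, A) = A + G
x(r, -12)*248 = (-12 - 12)*248 = -24*248 = -5952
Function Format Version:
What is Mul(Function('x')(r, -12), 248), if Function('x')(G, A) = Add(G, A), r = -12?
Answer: -5952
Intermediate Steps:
Function('x')(G, A) = Add(A, G)
Mul(Function('x')(r, -12), 248) = Mul(Add(-12, -12), 248) = Mul(-24, 248) = -5952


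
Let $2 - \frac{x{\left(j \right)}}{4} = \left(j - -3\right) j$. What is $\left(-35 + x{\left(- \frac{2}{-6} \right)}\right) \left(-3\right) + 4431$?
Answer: $\frac{13576}{3} \approx 4525.3$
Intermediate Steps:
$x{\left(j \right)} = 8 - 4 j \left(3 + j\right)$ ($x{\left(j \right)} = 8 - 4 \left(j - -3\right) j = 8 - 4 \left(j + 3\right) j = 8 - 4 \left(3 + j\right) j = 8 - 4 j \left(3 + j\right)$)
$\left(-35 + x{\left(- \frac{2}{-6} \right)}\right) \left(-3\right) + 4431 = \left(-35 - \left(-8 + \frac{4}{9} + 12 \left(-2\right) \frac{1}{-6}\right)\right) \left(-3\right) + 4431 = \left(-35 - \left(-8 + \frac{4}{9} + 12 \left(-2\right) \left(- \frac{1}{6}\right)\right)\right) \left(-3\right) + 4431 = \left(-35 - \left(-4 + \frac{4}{9}\right)\right) \left(-3\right) + 4431 = \left(-35 - - \frac{32}{9}\right) \left(-3\right) + 4431 = \left(-35 + \frac{32}{9}\right) \left(-3\right) + 4431 = \left(- \frac{283}{9}\right) \left(-3\right) + 4431 = \frac{283}{3} + 4431 = \frac{13576}{3}$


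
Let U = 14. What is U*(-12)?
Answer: -168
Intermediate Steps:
U*(-12) = 14*(-12) = -168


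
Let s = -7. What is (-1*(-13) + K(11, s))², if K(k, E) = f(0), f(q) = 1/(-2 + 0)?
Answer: 625/4 ≈ 156.25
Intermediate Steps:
f(q) = -½ (f(q) = 1/(-2) = -½)
K(k, E) = -½
(-1*(-13) + K(11, s))² = (-1*(-13) - ½)² = (13 - ½)² = (25/2)² = 625/4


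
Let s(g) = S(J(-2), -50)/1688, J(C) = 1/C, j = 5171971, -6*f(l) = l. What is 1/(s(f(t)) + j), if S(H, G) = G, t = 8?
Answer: 844/4365143499 ≈ 1.9335e-7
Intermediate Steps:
f(l) = -l/6
s(g) = -25/844 (s(g) = -50/1688 = -50*1/1688 = -25/844)
1/(s(f(t)) + j) = 1/(-25/844 + 5171971) = 1/(4365143499/844) = 844/4365143499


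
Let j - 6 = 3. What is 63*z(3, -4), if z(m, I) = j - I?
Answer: 819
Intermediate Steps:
j = 9 (j = 6 + 3 = 9)
z(m, I) = 9 - I
63*z(3, -4) = 63*(9 - 1*(-4)) = 63*(9 + 4) = 63*13 = 819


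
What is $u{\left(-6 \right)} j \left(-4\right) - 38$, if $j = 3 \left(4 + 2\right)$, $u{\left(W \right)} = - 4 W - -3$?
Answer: $-1982$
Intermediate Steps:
$u{\left(W \right)} = 3 - 4 W$ ($u{\left(W \right)} = - 4 W + 3 = 3 - 4 W$)
$j = 18$ ($j = 3 \cdot 6 = 18$)
$u{\left(-6 \right)} j \left(-4\right) - 38 = \left(3 - -24\right) 18 \left(-4\right) - 38 = \left(3 + 24\right) \left(-72\right) - 38 = 27 \left(-72\right) - 38 = -1944 - 38 = -1982$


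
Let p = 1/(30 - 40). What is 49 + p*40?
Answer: 45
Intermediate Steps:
p = -1/10 (p = 1/(-10) = -1/10 ≈ -0.10000)
49 + p*40 = 49 - 1/10*40 = 49 - 4 = 45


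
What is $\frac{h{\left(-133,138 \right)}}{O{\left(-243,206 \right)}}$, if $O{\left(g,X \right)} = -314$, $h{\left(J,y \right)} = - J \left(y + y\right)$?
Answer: $- \frac{18354}{157} \approx -116.9$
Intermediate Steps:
$h{\left(J,y \right)} = - 2 J y$ ($h{\left(J,y \right)} = - J 2 y = - 2 J y$)
$\frac{h{\left(-133,138 \right)}}{O{\left(-243,206 \right)}} = \frac{\left(-2\right) \left(-133\right) 138}{-314} = 36708 \left(- \frac{1}{314}\right) = - \frac{18354}{157}$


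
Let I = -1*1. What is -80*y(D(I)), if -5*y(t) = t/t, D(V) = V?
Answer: 16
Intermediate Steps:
I = -1
y(t) = -⅕ (y(t) = -t/(5*t) = -⅕*1 = -⅕)
-80*y(D(I)) = -80*(-⅕) = 16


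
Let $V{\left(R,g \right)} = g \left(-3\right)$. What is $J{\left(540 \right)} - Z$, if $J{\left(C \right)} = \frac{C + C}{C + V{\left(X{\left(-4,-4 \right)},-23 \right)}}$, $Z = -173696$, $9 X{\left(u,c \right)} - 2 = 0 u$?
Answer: $\frac{35260648}{203} \approx 1.737 \cdot 10^{5}$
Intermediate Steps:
$X{\left(u,c \right)} = \frac{2}{9}$ ($X{\left(u,c \right)} = \frac{2}{9} + \frac{0 u}{9} = \frac{2}{9} + \frac{1}{9} \cdot 0 = \frac{2}{9} + 0 = \frac{2}{9}$)
$V{\left(R,g \right)} = - 3 g$
$J{\left(C \right)} = \frac{2 C}{69 + C}$ ($J{\left(C \right)} = \frac{C + C}{C - -69} = \frac{2 C}{C + 69} = \frac{2 C}{69 + C}$)
$J{\left(540 \right)} - Z = 2 \cdot 540 \frac{1}{69 + 540} - -173696 = 2 \cdot 540 \cdot \frac{1}{609} + 173696 = \frac{360}{203} + 173696 = \frac{35260648}{203}$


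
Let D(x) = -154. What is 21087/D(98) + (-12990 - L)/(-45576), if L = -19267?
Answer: -43728535/319032 ≈ -137.07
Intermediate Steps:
21087/D(98) + (-12990 - L)/(-45576) = 21087/(-154) + (-12990 - 1*(-19267))/(-45576) = 21087*(-1/154) + (-12990 + 19267)*(-1/45576) = -1917/14 + 6277*(-1/45576) = -1917/14 - 6277/45576 = -43728535/319032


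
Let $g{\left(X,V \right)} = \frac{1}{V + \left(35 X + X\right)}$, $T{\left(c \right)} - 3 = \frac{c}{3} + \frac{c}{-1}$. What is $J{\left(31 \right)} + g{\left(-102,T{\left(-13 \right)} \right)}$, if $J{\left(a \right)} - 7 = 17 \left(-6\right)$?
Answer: $- \frac{1043198}{10981} \approx -95.0$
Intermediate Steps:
$J{\left(a \right)} = -95$ ($J{\left(a \right)} = 7 + 17 \left(-6\right) = 7 - 102 = -95$)
$T{\left(c \right)} = 3 - \frac{2 c}{3}$ ($T{\left(c \right)} = 3 + \left(\frac{c}{3} + \frac{c}{-1}\right) = 3 + \left(c \frac{1}{3} + c \left(-1\right)\right) = 3 + \left(\frac{c}{3} - c\right) = 3 - \frac{2 c}{3}$)
$g{\left(X,V \right)} = \frac{1}{V + 36 X}$
$J{\left(31 \right)} + g{\left(-102,T{\left(-13 \right)} \right)} = -95 + \frac{1}{\left(3 - - \frac{26}{3}\right) + 36 \left(-102\right)} = -95 + \frac{1}{\left(3 + \frac{26}{3}\right) - 3672} = -95 + \frac{1}{\frac{35}{3} - 3672} = -95 + \frac{1}{- \frac{10981}{3}} = -95 - \frac{3}{10981} = - \frac{1043198}{10981}$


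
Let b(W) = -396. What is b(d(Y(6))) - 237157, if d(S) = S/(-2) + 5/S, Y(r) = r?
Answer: -237553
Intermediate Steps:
d(S) = 5/S - S/2 (d(S) = S*(-½) + 5/S = -S/2 + 5/S = 5/S - S/2)
b(d(Y(6))) - 237157 = -396 - 237157 = -237553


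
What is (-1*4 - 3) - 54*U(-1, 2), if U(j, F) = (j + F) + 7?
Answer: -439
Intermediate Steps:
U(j, F) = 7 + F + j (U(j, F) = (F + j) + 7 = 7 + F + j)
(-1*4 - 3) - 54*U(-1, 2) = (-1*4 - 3) - 54*(7 + 2 - 1) = (-4 - 3) - 54*8 = -7 - 432 = -439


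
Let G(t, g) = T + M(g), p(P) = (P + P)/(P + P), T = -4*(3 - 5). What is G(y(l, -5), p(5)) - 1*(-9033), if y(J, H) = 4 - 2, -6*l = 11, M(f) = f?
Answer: 9042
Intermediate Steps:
l = -11/6 (l = -1/6*11 = -11/6 ≈ -1.8333)
T = 8 (T = -4*(-2) = 8)
y(J, H) = 2
p(P) = 1 (p(P) = (2*P)/((2*P)) = (2*P)*(1/(2*P)) = 1)
G(t, g) = 8 + g
G(y(l, -5), p(5)) - 1*(-9033) = (8 + 1) - 1*(-9033) = 9 + 9033 = 9042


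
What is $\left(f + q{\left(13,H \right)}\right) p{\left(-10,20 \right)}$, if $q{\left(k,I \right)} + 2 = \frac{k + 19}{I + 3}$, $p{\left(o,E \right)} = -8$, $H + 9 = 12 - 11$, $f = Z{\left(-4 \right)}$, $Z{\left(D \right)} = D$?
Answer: $\frac{496}{5} \approx 99.2$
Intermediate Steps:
$f = -4$
$H = -8$ ($H = -9 + \left(12 - 11\right) = -9 + 1 = -8$)
$q{\left(k,I \right)} = -2 + \frac{19 + k}{3 + I}$ ($q{\left(k,I \right)} = -2 + \frac{k + 19}{I + 3} = -2 + \frac{19 + k}{3 + I}$)
$\left(f + q{\left(13,H \right)}\right) p{\left(-10,20 \right)} = \left(-4 + \frac{13 + 13 - -16}{3 - 8}\right) \left(-8\right) = \left(-4 + \frac{13 + 13 + 16}{-5}\right) \left(-8\right) = \left(-4 - \frac{42}{5}\right) \left(-8\right) = \left(- \frac{62}{5}\right) \left(-8\right) = \frac{496}{5}$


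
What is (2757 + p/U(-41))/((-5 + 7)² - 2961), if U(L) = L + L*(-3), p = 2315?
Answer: -228389/242474 ≈ -0.94191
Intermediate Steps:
U(L) = -2*L (U(L) = L - 3*L = -2*L)
(2757 + p/U(-41))/((-5 + 7)² - 2961) = (2757 + 2315/((-2*(-41))))/((-5 + 7)² - 2961) = (2757 + 2315/82)/(2² - 2961) = (2757 + 2315*(1/82))/(4 - 2961) = (2757 + 2315/82)/(-2957) = (228389/82)*(-1/2957) = -228389/242474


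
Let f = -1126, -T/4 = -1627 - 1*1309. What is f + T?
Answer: 10618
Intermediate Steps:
T = 11744 (T = -4*(-1627 - 1*1309) = -4*(-1627 - 1309) = -4*(-2936) = 11744)
f + T = -1126 + 11744 = 10618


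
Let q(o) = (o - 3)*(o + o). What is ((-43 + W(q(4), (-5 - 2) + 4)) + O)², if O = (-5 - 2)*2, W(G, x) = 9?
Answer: 2304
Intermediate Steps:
q(o) = 2*o*(-3 + o) (q(o) = (-3 + o)*(2*o) = 2*o*(-3 + o))
O = -14 (O = -7*2 = -14)
((-43 + W(q(4), (-5 - 2) + 4)) + O)² = ((-43 + 9) - 14)² = (-34 - 14)² = (-48)² = 2304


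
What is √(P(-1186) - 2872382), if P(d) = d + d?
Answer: I*√2874754 ≈ 1695.5*I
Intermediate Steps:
P(d) = 2*d
√(P(-1186) - 2872382) = √(2*(-1186) - 2872382) = √(-2372 - 2872382) = √(-2874754) = I*√2874754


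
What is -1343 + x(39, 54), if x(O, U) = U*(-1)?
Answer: -1397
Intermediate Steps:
x(O, U) = -U
-1343 + x(39, 54) = -1343 - 1*54 = -1343 - 54 = -1397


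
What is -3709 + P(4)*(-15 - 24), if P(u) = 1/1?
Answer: -3748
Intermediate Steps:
P(u) = 1
-3709 + P(4)*(-15 - 24) = -3709 + 1*(-15 - 24) = -3709 + 1*(-39) = -3709 - 39 = -3748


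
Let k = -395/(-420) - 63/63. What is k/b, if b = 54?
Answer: -5/4536 ≈ -0.0011023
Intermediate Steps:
k = -5/84 (k = -395*(-1/420) - 63*1/63 = 79/84 - 1 = -5/84 ≈ -0.059524)
k/b = -5/84/54 = -5/84*1/54 = -5/4536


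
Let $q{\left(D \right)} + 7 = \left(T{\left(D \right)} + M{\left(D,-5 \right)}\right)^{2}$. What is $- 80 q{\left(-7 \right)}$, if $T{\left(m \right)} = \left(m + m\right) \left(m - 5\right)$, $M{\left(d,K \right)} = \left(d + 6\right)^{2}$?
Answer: $-2284320$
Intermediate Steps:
$M{\left(d,K \right)} = \left(6 + d\right)^{2}$
$T{\left(m \right)} = 2 m \left(-5 + m\right)$
$q{\left(D \right)} = -7 + \left(\left(6 + D\right)^{2} + 2 D \left(-5 + D\right)\right)^{2}$ ($q{\left(D \right)} = -7 + \left(2 D \left(-5 + D\right) + \left(6 + D\right)^{2}\right)^{2} = -7 + \left(\left(6 + D\right)^{2} + 2 D \left(-5 + D\right)\right)^{2}$)
$- 80 q{\left(-7 \right)} = - 80 \left(-7 + \left(\left(6 - 7\right)^{2} + 2 \left(-7\right) \left(-5 - 7\right)\right)^{2}\right) = - 80 \left(-7 + \left(\left(-1\right)^{2} + 2 \left(-7\right) \left(-12\right)\right)^{2}\right) = - 80 \left(-7 + \left(1 + 168\right)^{2}\right) = - 80 \left(-7 + 169^{2}\right) = - 80 \left(-7 + 28561\right) = \left(-80\right) 28554 = -2284320$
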